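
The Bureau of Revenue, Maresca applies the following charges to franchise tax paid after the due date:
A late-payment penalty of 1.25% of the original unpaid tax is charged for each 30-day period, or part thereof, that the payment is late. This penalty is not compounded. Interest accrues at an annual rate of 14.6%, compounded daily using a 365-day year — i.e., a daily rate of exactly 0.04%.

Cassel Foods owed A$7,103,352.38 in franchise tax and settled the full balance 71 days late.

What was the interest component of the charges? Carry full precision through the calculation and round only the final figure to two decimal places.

A$204,585.66

Interest: A$7,103,352.38 × ((1 + 0.0004)^71 − 1) = A$7,103,352.38 × 0.02880128… = A$204,585.6616…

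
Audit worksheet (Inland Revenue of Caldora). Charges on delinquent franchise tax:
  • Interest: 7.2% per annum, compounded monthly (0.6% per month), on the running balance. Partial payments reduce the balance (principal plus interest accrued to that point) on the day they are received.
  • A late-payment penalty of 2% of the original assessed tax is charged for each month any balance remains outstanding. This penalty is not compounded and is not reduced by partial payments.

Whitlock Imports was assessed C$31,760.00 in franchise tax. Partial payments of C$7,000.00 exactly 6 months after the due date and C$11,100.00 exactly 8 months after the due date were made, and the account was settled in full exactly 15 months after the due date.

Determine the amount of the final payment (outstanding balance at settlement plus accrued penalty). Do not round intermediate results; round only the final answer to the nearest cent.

Balance at month 6: C$31,760.0000 × (1 + 0.006)^6 = C$32,920.6482…
After C$7,000.00 payment: C$32,920.6482… − C$7,000.00 = C$25,920.6482…
Balance at month 8: C$25,920.6482… × (1 + 0.006)^2 = C$26,232.6291…
After C$11,100.00 payment: C$26,232.6291… − C$11,100.00 = C$15,132.6291…
Balance at month 15: C$15,132.6291… × (1 + 0.006)^7 = C$15,779.7549…
Penalty: 15 × 2% × C$31,760.00 = C$9,528.00
Final settlement = outstanding balance + penalty = C$15,779.7549… + C$9,528.00 = C$25,307.75

C$25,307.75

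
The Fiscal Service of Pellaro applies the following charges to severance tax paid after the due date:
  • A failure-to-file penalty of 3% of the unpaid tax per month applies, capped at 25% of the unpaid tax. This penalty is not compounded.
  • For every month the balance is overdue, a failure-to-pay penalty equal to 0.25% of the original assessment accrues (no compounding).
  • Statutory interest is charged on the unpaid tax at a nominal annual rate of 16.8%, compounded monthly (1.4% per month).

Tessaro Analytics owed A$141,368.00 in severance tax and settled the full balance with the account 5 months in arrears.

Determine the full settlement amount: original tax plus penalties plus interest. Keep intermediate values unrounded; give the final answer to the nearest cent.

Failure-to-file: 5 × 3% × A$141,368.00 = A$21,205.20 (under the 25% cap)
Failure-to-pay penalty = 0.25% × A$141,368.00 × 5 mo = A$1,767.10
Interest: A$141,368.00 × ((1 + 0.014)^5 − 1) = A$141,368.00 × 0.0719876… = A$10,176.7476…
Total = A$141,368.00 + A$22,972.3000 + A$10,176.7476… = A$174,517.05

A$174,517.05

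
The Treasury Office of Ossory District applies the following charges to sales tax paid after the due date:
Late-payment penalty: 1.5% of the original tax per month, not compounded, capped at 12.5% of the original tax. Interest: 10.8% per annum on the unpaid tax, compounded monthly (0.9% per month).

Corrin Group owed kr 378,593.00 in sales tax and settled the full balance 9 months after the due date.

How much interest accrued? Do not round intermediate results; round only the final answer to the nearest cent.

kr 31,793.51

Interest: kr 378,593.00 × ((1 + 0.009)^9 − 1) = kr 378,593.00 × 0.0839781… = kr 31,793.5095…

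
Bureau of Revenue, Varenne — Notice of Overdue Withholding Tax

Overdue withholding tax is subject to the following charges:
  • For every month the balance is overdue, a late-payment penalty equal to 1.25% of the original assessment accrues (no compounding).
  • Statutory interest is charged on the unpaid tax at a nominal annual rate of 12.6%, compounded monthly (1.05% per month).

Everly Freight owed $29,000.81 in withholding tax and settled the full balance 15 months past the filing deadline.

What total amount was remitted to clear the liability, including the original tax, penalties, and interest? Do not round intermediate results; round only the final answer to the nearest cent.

Late-payment penalty: 15 × 1.25% × $29,000.81 = $5,437.65…
Interest: $29,000.81 × ((1 + 0.0105)^15 − 1) = $29,000.81 × 0.1696200… = $4,919.1160…
Total = $29,000.81 + $5,437.6519… + $4,919.1160… = $39,357.58

$39,357.58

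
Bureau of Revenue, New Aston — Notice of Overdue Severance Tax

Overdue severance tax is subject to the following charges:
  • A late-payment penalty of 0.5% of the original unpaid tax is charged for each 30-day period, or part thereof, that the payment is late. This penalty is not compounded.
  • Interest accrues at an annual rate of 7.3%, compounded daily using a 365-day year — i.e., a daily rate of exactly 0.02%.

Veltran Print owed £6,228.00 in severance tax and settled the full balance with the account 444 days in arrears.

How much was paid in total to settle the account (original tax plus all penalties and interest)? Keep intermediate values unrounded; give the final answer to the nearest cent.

£7,273.38

Penalty periods: ⌈444/30⌉ = 15; penalty = 15 × 0.5% × £6,228.00 = £467.10
Interest: £6,228.00 × ((1 + 0.0002)^444 − 1) = £6,228.00 × 0.09285236… = £578.2845…
Total = £6,228.00 + £467.1000 + £578.2845… = £7,273.38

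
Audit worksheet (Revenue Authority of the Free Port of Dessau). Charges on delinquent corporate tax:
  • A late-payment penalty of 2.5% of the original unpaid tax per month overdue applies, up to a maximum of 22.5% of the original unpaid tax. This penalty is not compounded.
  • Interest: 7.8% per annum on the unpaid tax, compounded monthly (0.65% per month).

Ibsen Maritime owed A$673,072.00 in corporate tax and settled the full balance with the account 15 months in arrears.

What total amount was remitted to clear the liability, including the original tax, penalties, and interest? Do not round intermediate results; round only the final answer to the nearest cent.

Penalty (uncapped): 15 × 2.5% × A$673,072.00 = A$252,402.00; cap = 22.5% × A$673,072.00 = A$151,441.20 → penalty = A$151,441.20
Interest: A$673,072.00 × ((1 + 0.0065)^15 − 1) = A$673,072.00 × 0.1020637… = A$68,696.2027…
Total = A$673,072.00 + A$151,441.2000 + A$68,696.2027… = A$893,209.40

A$893,209.40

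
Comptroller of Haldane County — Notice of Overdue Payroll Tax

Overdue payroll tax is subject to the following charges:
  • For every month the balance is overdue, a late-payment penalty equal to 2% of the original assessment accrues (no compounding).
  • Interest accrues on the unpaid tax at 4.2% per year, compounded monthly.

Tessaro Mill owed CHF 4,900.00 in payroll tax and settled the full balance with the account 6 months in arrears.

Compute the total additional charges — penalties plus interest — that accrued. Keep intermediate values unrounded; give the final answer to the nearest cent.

Late-payment penalty: 6 × 2% × CHF 4,900.00 = CHF 588.00
Interest (4.2%/yr ÷ 12 = 0.35%/month): CHF 4,900.00 × ((1 + 0.0035)^6 − 1) = CHF 103.8046…
Penalties + interest = CHF 588.0000 + CHF 103.8046… = CHF 691.80

CHF 691.80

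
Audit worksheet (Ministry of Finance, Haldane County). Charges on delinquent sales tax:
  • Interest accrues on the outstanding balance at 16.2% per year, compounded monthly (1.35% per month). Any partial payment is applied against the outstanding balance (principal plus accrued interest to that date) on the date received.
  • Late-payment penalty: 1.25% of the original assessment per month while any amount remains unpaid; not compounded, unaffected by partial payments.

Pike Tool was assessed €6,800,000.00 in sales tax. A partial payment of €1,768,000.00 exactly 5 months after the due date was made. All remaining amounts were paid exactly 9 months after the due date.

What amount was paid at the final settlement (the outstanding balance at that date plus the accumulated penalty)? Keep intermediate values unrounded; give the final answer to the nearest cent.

€6,571,826.25

Balance at month 5: €6,800,000.0000 × (1 + 0.0135)^5 = €7,271,561.4379…
After €1,768,000.00 payment: €7,271,561.4379… − €1,768,000.00 = €5,503,561.4379…
Balance at month 9: €5,503,561.4379… × (1 + 0.0135)^4 = €5,806,826.2460…
Penalty: 9 × 1.25% × €6,800,000.00 = €765,000.00
Final settlement = outstanding balance + penalty = €5,806,826.2460… + €765,000.00 = €6,571,826.25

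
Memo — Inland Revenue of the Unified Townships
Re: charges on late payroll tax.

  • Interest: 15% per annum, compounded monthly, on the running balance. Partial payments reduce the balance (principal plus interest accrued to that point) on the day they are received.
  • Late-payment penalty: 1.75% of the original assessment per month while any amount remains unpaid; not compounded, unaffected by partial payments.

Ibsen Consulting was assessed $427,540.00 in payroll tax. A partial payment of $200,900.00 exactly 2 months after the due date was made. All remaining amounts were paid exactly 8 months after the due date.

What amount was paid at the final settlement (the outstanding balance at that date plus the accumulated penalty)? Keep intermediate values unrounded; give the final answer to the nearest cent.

$315,621.31

Monthly rate = 15% ÷ 12 = 1.25%
Balance at month 2: $427,540.0000 × (1 + 0.0125)^2 = $438,295.3031…
After $200,900.00 payment: $438,295.3031… − $200,900.00 = $237,395.3031…
Balance at month 8: $237,395.3031… × (1 + 0.0125)^6 = $255,765.7067…
Penalty: 8 × 1.75% × $427,540.00 = $59,855.60
Final settlement = outstanding balance + penalty = $255,765.7067… + $59,855.60 = $315,621.31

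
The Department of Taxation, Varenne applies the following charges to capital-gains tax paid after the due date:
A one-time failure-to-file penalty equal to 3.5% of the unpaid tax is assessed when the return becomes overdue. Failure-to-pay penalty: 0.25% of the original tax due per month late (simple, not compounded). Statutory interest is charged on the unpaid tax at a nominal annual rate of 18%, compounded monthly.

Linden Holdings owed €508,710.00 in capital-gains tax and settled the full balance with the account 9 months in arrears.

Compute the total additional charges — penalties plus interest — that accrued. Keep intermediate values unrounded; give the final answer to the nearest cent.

Failure-to-file penalty: 3.5% × €508,710.00 = €17,804.85
Failure-to-pay penalty = 0.25% × €508,710.00 × 9 mo = €11,445.98…
Interest (18%/yr ÷ 12 = 1.5%/month): €508,710.00 × ((1 + 0.015)^9 − 1) = €72,943.9144…
Penalties + interest = €29,250.8250 + €72,943.9144… = €102,194.74

€102,194.74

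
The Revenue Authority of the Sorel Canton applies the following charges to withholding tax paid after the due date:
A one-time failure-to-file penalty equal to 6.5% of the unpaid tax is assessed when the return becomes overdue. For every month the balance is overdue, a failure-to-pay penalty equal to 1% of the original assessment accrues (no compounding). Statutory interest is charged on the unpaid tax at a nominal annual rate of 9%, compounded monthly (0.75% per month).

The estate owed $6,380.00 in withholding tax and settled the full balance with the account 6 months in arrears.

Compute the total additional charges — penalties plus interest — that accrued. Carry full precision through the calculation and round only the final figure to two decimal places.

$1,090.04

Failure-to-file penalty: 6.5% × $6,380.00 = $414.70
Failure-to-pay penalty: 6 × 1% × $6,380.00 = $382.80
Interest: $6,380.00 × ((1 + 0.0075)^6 − 1) = $6,380.00 × 0.0458522… = $292.5373…
Penalties + interest = $797.5000 + $292.5373… = $1,090.04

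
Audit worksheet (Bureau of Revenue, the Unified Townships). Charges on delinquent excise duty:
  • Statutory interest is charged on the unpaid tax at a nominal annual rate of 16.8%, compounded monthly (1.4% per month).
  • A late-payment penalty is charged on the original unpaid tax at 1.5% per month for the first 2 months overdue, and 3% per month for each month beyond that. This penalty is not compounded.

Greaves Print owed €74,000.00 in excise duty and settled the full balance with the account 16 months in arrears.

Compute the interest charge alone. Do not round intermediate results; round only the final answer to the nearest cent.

Interest: €74,000.00 × ((1 + 0.014)^16 − 1) = €74,000.00 × 0.2491290… = €18,435.5436…

€18,435.54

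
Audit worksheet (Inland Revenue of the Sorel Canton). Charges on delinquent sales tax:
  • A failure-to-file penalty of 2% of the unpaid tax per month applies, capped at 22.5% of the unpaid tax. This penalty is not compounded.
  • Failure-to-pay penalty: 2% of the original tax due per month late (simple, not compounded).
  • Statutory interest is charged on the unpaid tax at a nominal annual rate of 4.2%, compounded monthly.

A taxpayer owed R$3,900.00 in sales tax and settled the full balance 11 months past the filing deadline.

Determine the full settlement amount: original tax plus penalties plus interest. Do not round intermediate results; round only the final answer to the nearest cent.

Failure-to-file: 11 × 2% × R$3,900.00 = R$858.00 (under the 22.5% cap)
Failure-to-pay penalty = 2% × R$3,900.00 × 11 mo = R$858.00
Interest (4.2%/yr ÷ 12 = 0.35%/month): R$3,900.00 × ((1 + 0.0035)^11 − 1) = R$152.8054…
Total = R$3,900.00 + R$1,716.0000 + R$152.8054… = R$5,768.81

R$5,768.81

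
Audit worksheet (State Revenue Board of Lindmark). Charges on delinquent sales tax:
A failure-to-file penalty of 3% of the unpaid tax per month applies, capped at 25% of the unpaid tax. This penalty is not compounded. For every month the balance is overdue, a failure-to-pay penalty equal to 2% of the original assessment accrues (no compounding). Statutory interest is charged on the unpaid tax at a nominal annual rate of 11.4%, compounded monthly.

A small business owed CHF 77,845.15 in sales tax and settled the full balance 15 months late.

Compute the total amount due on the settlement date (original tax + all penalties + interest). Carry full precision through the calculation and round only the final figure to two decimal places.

CHF 132,521.85

Failure-to-file: 15 × 3% × CHF 77,845.15 = CHF 35,030.32…, capped at 25% × CHF 77,845.15 = CHF 19,461.29…
Failure-to-pay penalty: 15 × 2% × CHF 77,845.15 = CHF 23,353.55…
Interest (11.4%/yr ÷ 12 = 0.95%/month): CHF 77,845.15 × ((1 + 0.0095)^15 − 1) = CHF 11,861.8657…
Total = CHF 77,845.15 + CHF 42,814.8325 + CHF 11,861.8657… = CHF 132,521.85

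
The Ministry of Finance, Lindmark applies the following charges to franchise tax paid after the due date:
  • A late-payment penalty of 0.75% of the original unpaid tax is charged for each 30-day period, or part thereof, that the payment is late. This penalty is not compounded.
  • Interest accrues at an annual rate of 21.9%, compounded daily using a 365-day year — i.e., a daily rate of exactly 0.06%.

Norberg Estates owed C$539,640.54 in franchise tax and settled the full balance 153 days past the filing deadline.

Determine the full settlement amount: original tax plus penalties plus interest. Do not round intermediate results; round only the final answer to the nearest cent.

C$615,792.13

Penalty periods: ⌈153/30⌉ = 6; penalty = 6 × 0.75% × C$539,640.54 = C$24,283.82…
Interest: C$539,640.54 × ((1 + 0.0006)^153 − 1) = C$539,640.54 × 0.09611540… = C$51,867.7640…
Total = C$539,640.54 + C$24,283.8243 + C$51,867.7640… = C$615,792.13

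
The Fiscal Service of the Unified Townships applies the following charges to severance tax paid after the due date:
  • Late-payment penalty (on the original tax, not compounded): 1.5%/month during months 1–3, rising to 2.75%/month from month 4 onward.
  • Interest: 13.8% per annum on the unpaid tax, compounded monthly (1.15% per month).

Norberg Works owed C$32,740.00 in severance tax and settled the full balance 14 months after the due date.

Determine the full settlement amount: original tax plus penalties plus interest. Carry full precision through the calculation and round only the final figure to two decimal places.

C$49,801.02

Penalty, months 1–3: 3 × 1.5% × C$32,740.00 = C$1,473.30
Penalty, months 4–14: 11 × 2.75% × C$32,740.00 = C$9,903.85
Interest: C$32,740.00 × ((1 + 0.0115)^14 − 1) = C$32,740.00 × 0.1736063… = C$5,683.8691…
Total = C$32,740.00 + C$11,377.1500 + C$5,683.8691… = C$49,801.02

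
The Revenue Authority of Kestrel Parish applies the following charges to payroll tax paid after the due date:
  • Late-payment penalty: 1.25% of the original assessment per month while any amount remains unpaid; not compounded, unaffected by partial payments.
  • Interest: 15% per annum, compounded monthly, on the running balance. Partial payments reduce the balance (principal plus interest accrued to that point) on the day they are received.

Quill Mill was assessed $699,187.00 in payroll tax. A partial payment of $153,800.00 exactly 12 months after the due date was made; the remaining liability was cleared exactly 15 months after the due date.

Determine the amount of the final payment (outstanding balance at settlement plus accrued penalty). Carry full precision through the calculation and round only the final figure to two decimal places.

Monthly rate = 15% ÷ 12 = 1.25%
Balance at month 12: $699,187.0000 × (1 + 0.0125)^12 = $811,584.4690…
After $153,800.00 payment: $811,584.4690… − $153,800.00 = $657,784.4690…
Balance at month 15: $657,784.4690… × (1 + 0.0125)^3 = $682,761.0078…
Penalty: 15 × 1.25% × $699,187.00 = $131,097.56…
Final settlement = outstanding balance + penalty = $682,761.0078… + $131,097.56… = $813,858.57

$813,858.57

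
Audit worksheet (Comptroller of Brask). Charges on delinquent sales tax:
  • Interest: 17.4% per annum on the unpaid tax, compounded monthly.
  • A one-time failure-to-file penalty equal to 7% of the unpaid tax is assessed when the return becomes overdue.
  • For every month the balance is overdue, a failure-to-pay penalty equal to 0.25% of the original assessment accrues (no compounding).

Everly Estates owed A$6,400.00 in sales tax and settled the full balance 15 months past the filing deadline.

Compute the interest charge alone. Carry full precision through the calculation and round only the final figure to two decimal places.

Interest (17.4%/yr ÷ 12 = 1.45%/month): A$6,400.00 × ((1 + 0.0145)^15 − 1) = A$1,542.5644…

A$1,542.56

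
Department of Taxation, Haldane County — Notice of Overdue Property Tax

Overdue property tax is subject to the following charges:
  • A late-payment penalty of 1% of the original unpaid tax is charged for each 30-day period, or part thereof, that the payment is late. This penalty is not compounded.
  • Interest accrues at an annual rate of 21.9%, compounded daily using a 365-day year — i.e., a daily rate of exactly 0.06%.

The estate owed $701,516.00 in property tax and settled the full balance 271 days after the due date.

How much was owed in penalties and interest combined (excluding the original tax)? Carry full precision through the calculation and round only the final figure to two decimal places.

$193,975.21

Penalty periods: ⌈271/30⌉ = 10; penalty = 10 × 1% × $701,516.00 = $70,151.60
Interest: $701,516.00 × ((1 + 0.0006)^271 − 1) = $701,516.00 × 0.17650860… = $123,823.6075…
Penalties + interest = $70,151.6000 + $123,823.6075… = $193,975.21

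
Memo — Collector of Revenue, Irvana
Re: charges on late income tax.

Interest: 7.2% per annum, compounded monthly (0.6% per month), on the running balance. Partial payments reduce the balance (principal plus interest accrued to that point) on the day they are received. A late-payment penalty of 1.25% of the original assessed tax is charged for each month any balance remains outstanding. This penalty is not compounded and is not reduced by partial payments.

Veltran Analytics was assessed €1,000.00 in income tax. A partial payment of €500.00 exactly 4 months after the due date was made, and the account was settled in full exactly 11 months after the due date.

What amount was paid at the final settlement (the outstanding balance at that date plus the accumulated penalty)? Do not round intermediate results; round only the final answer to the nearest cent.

€684.13

Balance at month 4: €1,000.0000 × (1 + 0.006)^4 = €1,024.2169…
After €500.00 payment: €1,024.2169… − €500.00 = €524.2169…
Balance at month 11: €524.2169… × (1 + 0.006)^7 = €546.6343…
Penalty: 11 × 1.25% × €1,000.00 = €137.50
Final settlement = outstanding balance + penalty = €546.6343… + €137.50 = €684.13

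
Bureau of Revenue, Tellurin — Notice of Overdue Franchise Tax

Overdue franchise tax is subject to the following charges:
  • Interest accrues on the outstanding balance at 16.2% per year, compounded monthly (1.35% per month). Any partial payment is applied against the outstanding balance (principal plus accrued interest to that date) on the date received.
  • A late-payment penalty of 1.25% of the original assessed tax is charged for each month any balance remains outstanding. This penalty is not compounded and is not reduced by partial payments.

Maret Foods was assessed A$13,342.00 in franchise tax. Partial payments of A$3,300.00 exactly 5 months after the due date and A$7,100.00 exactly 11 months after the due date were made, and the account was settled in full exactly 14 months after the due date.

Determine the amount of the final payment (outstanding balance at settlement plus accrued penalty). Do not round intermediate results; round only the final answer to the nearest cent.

A$7,317.42

Balance at month 5: A$13,342.0000 × (1 + 0.0135)^5 = A$14,267.2313…
After A$3,300.00 payment: A$14,267.2313… − A$3,300.00 = A$10,967.2313…
Balance at month 11: A$10,967.2313… × (1 + 0.0135)^6 = A$11,886.1038…
After A$7,100.00 payment: A$11,886.1038… − A$7,100.00 = A$4,786.1038…
Balance at month 14: A$4,786.1038… × (1 + 0.0135)^3 = A$4,982.5696…
Penalty: 14 × 1.25% × A$13,342.00 = A$2,334.85
Final settlement = outstanding balance + penalty = A$4,982.5696… + A$2,334.85 = A$7,317.42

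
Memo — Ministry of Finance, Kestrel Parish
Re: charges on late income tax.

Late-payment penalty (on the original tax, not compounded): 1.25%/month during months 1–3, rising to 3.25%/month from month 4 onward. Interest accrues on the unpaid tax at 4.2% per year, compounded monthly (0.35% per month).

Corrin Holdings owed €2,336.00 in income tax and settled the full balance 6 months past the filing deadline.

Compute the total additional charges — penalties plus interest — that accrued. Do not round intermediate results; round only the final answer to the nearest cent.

Penalty, months 1–3: 3 × 1.25% × €2,336.00 = €87.60
Penalty, months 4–6: 3 × 3.25% × €2,336.00 = €227.76
Interest: €2,336.00 × ((1 + 0.0035)^6 − 1) = €2,336.00 × 0.0211846… = €49.4872…
Penalties + interest = €315.3600 + €49.4872… = €364.85

€364.85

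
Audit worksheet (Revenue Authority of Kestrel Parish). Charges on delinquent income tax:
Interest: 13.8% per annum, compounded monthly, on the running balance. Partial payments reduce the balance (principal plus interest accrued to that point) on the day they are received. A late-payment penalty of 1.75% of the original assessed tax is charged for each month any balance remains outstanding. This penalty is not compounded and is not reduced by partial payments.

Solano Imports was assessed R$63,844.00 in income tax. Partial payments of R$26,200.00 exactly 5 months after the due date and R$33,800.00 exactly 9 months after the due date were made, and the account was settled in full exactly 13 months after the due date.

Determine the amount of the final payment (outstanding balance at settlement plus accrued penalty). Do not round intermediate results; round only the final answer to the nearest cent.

R$24,508.85

Monthly rate = 13.8% ÷ 12 = 1.15%
Balance at month 5: R$63,844.0000 × (1 + 0.0115)^5 = R$67,600.4403…
After R$26,200.00 payment: R$67,600.4403… − R$26,200.00 = R$41,400.4403…
Balance at month 9: R$41,400.4403… × (1 + 0.0115)^4 = R$43,337.9644…
After R$33,800.00 payment: R$43,337.9644… − R$33,800.00 = R$9,537.9644…
Balance at month 13: R$9,537.9644… × (1 + 0.0115)^4 = R$9,984.3373…
Penalty: 13 × 1.75% × R$63,844.00 = R$14,524.51
Final settlement = outstanding balance + penalty = R$9,984.3373… + R$14,524.51 = R$24,508.85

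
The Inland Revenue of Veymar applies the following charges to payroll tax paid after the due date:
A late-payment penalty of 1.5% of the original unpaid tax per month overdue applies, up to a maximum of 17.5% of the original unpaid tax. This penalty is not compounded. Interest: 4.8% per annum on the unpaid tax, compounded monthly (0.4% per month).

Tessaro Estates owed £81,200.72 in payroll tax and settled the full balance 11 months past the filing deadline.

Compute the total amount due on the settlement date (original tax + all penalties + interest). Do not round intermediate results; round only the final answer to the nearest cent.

Penalty: 11 × 1.5% × £81,200.72 = £13,398.12… (below the 17.5% cap of £14,210.13…)
Interest: £81,200.72 × ((1 + 0.004)^11 − 1) = £81,200.72 × 0.0448906… = £3,645.1527…
Total = £81,200.72 + £13,398.1188 + £3,645.1527… = £98,243.99

£98,243.99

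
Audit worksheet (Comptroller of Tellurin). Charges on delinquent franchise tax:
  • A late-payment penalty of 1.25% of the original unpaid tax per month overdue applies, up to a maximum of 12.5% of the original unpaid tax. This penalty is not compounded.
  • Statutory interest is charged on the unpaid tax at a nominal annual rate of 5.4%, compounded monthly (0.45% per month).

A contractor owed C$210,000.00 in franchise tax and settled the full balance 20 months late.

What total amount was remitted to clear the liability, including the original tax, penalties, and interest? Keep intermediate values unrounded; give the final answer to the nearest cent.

Penalty (uncapped): 20 × 1.25% × C$210,000.00 = C$52,500.00; cap = 12.5% × C$210,000.00 = C$26,250.00 → penalty = C$26,250.00
Interest: C$210,000.00 × ((1 + 0.0045)^20 − 1) = C$210,000.00 × 0.0939534… = C$19,730.2136…
Total = C$210,000.00 + C$26,250.0000 + C$19,730.2136… = C$255,980.21

C$255,980.21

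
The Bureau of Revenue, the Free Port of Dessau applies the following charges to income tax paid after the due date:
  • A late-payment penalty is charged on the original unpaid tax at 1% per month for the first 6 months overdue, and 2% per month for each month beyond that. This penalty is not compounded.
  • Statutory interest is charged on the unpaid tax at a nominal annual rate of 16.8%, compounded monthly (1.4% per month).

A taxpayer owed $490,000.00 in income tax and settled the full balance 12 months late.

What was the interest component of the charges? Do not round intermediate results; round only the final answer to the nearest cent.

$88,963.97

Interest: $490,000.00 × ((1 + 0.014)^12 − 1) = $490,000.00 × 0.1815591… = $88,963.9732…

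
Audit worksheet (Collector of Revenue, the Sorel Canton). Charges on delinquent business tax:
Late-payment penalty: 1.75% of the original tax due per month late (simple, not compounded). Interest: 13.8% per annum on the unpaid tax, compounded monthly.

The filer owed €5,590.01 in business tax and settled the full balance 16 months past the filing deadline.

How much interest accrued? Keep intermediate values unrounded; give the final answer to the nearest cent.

€1,122.22

Interest (13.8%/yr ÷ 12 = 1.15%/month): €5,590.01 × ((1 + 0.0115)^16 − 1) = €1,122.2192…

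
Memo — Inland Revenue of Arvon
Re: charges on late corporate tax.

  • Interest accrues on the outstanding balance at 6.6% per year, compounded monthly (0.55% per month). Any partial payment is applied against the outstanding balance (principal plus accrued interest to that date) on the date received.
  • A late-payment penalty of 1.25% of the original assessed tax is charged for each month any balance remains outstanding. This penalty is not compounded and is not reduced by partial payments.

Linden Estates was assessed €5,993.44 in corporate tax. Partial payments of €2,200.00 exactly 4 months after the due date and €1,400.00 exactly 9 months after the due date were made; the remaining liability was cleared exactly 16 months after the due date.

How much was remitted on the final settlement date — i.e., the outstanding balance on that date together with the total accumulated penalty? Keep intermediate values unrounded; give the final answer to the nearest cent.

Balance at month 4: €5,993.4400 × (1 + 0.0055)^4 = €6,126.3875…
After €2,200.00 payment: €6,126.3875… − €2,200.00 = €3,926.3875…
Balance at month 9: €3,926.3875… × (1 + 0.0055)^5 = €4,035.5574…
After €1,400.00 payment: €4,035.5574… − €1,400.00 = €2,635.5574…
Balance at month 16: €2,635.5574… × (1 + 0.0055)^7 = €2,738.7161…
Penalty: 16 × 1.25% × €5,993.44 = €1,198.69…
Final settlement = outstanding balance + penalty = €2,738.7161… + €1,198.69… = €3,937.40

€3,937.40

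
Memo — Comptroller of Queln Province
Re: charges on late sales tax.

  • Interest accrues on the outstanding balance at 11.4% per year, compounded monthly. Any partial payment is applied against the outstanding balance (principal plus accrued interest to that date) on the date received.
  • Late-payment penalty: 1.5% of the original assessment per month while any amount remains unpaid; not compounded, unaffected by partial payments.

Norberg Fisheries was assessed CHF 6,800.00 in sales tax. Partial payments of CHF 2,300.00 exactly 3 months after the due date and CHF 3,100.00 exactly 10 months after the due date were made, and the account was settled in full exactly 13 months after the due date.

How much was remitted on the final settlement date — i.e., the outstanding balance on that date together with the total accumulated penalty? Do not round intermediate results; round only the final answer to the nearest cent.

Monthly rate = 11.4% ÷ 12 = 0.95%
Balance at month 3: CHF 6,800.0000 × (1 + 0.0095)^3 = CHF 6,995.6469…
After CHF 2,300.00 payment: CHF 6,995.6469… − CHF 2,300.00 = CHF 4,695.6469…
Balance at month 10: CHF 4,695.6469… × (1 + 0.0095)^7 = CHF 5,016.9491…
After CHF 3,100.00 payment: CHF 5,016.9491… − CHF 3,100.00 = CHF 1,916.9491…
Balance at month 13: CHF 1,916.9491… × (1 + 0.0095)^3 = CHF 1,972.1028…
Penalty: 13 × 1.5% × CHF 6,800.00 = CHF 1,326.00
Final settlement = outstanding balance + penalty = CHF 1,972.1028… + CHF 1,326.00 = CHF 3,298.10

CHF 3,298.10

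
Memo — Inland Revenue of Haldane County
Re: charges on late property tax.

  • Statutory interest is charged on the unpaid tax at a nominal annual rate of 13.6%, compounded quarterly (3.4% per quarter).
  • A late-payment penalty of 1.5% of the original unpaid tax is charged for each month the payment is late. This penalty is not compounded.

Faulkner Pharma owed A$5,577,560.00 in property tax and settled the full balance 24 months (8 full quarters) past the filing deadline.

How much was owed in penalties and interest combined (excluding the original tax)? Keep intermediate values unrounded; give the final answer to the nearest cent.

Late-payment penalty: 24 × 1.5% × A$5,577,560.00 = A$2,007,921.60
Interest: A$5,577,560.00 × ((1 + 0.034)^8 − 1) = A$5,577,560.00 × 0.3066652… = A$1,710,443.3052…
Penalties + interest = A$2,007,921.6000 + A$1,710,443.3052… = A$3,718,364.91

A$3,718,364.91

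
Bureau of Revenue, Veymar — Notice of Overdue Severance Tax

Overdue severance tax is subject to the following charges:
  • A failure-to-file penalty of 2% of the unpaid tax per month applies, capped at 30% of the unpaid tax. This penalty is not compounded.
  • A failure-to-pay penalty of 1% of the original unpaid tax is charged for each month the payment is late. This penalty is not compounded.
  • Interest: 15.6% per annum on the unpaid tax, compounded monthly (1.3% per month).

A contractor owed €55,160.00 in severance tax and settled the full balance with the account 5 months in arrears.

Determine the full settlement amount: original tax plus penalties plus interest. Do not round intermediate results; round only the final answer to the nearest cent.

Failure-to-file: 5 × 2% × €55,160.00 = €5,516.00 (under the 30% cap)
Failure-to-pay penalty: 5 × 1% × €55,160.00 = €2,758.00
Interest: €55,160.00 × ((1 + 0.013)^5 − 1) = €55,160.00 × 0.0667121… = €3,679.8402…
Total = €55,160.00 + €8,274.0000 + €3,679.8402… = €67,113.84

€67,113.84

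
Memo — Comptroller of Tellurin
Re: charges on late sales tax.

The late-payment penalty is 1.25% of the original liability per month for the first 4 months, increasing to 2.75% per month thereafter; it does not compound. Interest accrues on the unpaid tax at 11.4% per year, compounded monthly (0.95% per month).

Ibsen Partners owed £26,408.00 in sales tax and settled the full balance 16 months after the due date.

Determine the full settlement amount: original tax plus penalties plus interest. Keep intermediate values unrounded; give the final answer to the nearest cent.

£40,756.13

Penalty, months 1–4: 4 × 1.25% × £26,408.00 = £1,320.40
Penalty, months 5–16: 12 × 2.75% × £26,408.00 = £8,714.64
Interest: £26,408.00 × ((1 + 0.0095)^16 − 1) = £26,408.00 × 0.1633253… = £4,313.0945…
Total = £26,408.00 + £10,035.0400 + £4,313.0945… = £40,756.13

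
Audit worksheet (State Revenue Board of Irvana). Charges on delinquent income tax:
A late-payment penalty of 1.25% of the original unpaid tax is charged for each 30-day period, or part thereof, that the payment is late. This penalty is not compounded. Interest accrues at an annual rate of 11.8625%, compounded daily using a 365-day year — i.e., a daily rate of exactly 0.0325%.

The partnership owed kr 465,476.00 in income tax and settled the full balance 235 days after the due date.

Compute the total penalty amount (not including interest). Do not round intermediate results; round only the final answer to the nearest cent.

Penalty periods: ⌈235/30⌉ = 8; penalty = 8 × 1.25% × kr 465,476.00 = kr 46,547.60

kr 46,547.60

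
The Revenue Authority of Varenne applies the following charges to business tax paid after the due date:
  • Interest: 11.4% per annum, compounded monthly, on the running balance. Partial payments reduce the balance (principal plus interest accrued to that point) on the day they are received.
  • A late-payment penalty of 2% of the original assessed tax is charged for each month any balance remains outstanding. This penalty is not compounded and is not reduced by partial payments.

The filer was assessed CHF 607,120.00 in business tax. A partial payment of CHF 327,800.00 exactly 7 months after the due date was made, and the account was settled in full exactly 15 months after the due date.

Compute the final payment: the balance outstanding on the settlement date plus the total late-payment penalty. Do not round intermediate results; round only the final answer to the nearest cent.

Monthly rate = 11.4% ÷ 12 = 0.95%
Balance at month 7: CHF 607,120.0000 × (1 + 0.0095)^7 = CHF 648,662.5168…
After CHF 327,800.00 payment: CHF 648,662.5168… − CHF 327,800.00 = CHF 320,862.5168…
Balance at month 15: CHF 320,862.5168… × (1 + 0.0095)^8 = CHF 346,074.4775…
Penalty: 15 × 2% × CHF 607,120.00 = CHF 182,136.00
Final settlement = outstanding balance + penalty = CHF 346,074.4775… + CHF 182,136.00 = CHF 528,210.48

CHF 528,210.48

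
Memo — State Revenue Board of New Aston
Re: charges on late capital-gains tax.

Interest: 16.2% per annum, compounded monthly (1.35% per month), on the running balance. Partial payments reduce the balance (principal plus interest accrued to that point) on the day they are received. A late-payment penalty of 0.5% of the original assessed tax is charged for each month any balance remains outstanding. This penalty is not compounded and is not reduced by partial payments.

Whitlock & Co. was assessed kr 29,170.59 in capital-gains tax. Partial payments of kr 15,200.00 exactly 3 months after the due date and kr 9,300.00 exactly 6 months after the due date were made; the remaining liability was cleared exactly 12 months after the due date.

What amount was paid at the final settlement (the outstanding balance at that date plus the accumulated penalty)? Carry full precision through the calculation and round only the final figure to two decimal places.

kr 8,784.70

Balance at month 3: kr 29,170.5900 × (1 + 0.0135)^3 = kr 30,368.0197…
After kr 15,200.00 payment: kr 30,368.0197… − kr 15,200.00 = kr 15,168.0197…
Balance at month 6: kr 15,168.0197… × (1 + 0.0135)^3 = kr 15,790.6549…
After kr 9,300.00 payment: kr 15,790.6549… − kr 9,300.00 = kr 6,490.6549…
Balance at month 12: kr 6,490.6549… × (1 + 0.0135)^6 = kr 7,034.4644…
Penalty: 12 × 0.5% × kr 29,170.59 = kr 1,750.24…
Final settlement = outstanding balance + penalty = kr 7,034.4644… + kr 1,750.24… = kr 8,784.70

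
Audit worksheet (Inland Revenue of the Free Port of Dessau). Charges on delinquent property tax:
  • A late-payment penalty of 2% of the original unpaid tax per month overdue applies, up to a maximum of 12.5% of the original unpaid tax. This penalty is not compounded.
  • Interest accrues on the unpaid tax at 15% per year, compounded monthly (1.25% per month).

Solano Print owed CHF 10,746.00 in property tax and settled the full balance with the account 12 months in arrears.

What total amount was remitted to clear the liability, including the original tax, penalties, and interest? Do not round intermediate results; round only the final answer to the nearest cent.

CHF 13,816.72

Penalty (uncapped): 12 × 2% × CHF 10,746.00 = CHF 2,579.04; cap = 12.5% × CHF 10,746.00 = CHF 1,343.25 → penalty = CHF 1,343.25
Interest: CHF 10,746.00 × ((1 + 0.0125)^12 − 1) = CHF 10,746.00 × 0.1607545… = CHF 1,727.4680…
Total = CHF 10,746.00 + CHF 1,343.2500 + CHF 1,727.4680… = CHF 13,816.72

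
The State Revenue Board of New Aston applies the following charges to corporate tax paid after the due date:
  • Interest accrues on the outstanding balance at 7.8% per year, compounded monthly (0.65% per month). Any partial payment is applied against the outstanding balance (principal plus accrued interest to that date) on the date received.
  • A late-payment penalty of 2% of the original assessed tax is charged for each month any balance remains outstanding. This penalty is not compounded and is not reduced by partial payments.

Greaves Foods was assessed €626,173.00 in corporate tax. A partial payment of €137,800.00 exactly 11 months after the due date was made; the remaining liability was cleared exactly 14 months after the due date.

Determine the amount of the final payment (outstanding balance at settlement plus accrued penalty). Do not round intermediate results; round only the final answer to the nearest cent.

Balance at month 11: €626,173.0000 × (1 + 0.0065)^11 = €672,428.1851…
After €137,800.00 payment: €672,428.1851… − €137,800.00 = €534,628.1851…
Balance at month 14: €534,628.1851… × (1 + 0.0065)^3 = €545,121.3457…
Penalty: 14 × 2% × €626,173.00 = €175,328.44
Final settlement = outstanding balance + penalty = €545,121.3457… + €175,328.44 = €720,449.79

€720,449.79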